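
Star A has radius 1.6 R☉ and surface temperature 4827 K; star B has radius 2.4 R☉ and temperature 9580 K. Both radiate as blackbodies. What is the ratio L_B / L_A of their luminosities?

L_B/L_A ≈ 34.9

L = 4πR²σT⁴ ∝ R²T⁴, so L_B/L_A = (2.4/1.6)² × (9580/4827)⁴ = 2.25 × 15.5 = 34.9.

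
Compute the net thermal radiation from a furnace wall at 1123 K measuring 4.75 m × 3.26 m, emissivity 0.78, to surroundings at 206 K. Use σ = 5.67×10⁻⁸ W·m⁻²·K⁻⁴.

A = 4.75 × 3.26 = 15.5 m².
Q = εσA(T⁴ − T_s⁴). T⁴ − T_s⁴ = (1123)⁴ − (206)⁴ = 1.59×10^12 − 1.80×10^9 = 1.59×10^12 K⁴.
Q = 0.78 × 5.67×10⁻⁸ × 15.5 × 1.59×10^12 = 1.09×10^6 W.

Q ≈ 1.09×10^6 W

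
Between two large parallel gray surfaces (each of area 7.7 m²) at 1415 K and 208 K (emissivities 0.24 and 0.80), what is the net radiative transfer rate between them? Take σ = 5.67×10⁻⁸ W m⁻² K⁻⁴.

For two large parallel gray plates, q = σ(T₁⁴ − T₂⁴) / (1/ε₁ + 1/ε₂ − 1).
1/ε₁ + 1/ε₂ − 1 = 1/0.24 + 1/0.80 − 1 = 4.417.
T₁⁴ − T₂⁴ = 4.01×10^12 − 1.87×10^9 = 4.01×10^12 K⁴.
q = 5.67×10⁻⁸ × 4.01×10^12 / 4.417 = 51400 W/m².
Q = q·A = 51400 × 7.7 = 3.96×10^5 W.

Q ≈ 3.96×10^5 W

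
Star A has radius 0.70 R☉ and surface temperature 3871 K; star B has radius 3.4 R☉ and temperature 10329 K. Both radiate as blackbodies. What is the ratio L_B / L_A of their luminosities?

L = 4πR²σT⁴ ∝ R²T⁴, so L_B/L_A = (3.4/0.70)² × (10329/3871)⁴ = 23.6 × 50.7 = 1200.

L_B/L_A ≈ 1200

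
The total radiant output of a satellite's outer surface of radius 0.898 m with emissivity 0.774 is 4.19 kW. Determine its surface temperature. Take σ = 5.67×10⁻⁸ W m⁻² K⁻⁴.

A = 4πr² = 4π × (0.898)² = 10.1 m².
From P = εσAT⁴, T = (P / εσA)^(1/4) = (4190 / (0.774 × 5.67×10⁻⁸ × 10.1))^(1/4).
T = (9.42×10^9)^(1/4) = 312 K.

T ≈ 312 K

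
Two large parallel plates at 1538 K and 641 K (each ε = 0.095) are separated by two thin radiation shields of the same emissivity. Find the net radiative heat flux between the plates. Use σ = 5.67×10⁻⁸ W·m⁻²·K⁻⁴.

q ≈ 5110 W/m²

Each of the 3 gaps contributes resistance (2/ε − 1) = 2/0.095 − 1 = 20.05; total = 60.16.
q = σ(T₁⁴ − T₂⁴) / 60.16 = 5.67×10⁻⁸ × 5.43×10^12 / 60.16 = 5110 W/m².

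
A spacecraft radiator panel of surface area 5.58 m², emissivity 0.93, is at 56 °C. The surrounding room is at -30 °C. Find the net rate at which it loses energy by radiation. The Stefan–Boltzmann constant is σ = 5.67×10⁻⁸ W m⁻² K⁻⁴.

Q ≈ 2420 W

Convert: 56 °C = 329 K; -30 °C = 243 K.
Q = εσA(T⁴ − T_s⁴). T⁴ − T_s⁴ = (329)⁴ − (243)⁴ = 1.17×10^10 − 3.49×10^9 = 8.23×10^9 K⁴.
Q = 0.93 × 5.67×10⁻⁸ × 5.58 × 8.23×10^9 = 2420 W.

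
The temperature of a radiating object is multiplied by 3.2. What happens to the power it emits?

factor ≈ 105

P ∝ T⁴, so the power scales as (3.2)⁴ = 105.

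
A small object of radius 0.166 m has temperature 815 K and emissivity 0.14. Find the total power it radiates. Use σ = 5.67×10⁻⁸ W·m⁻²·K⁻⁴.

A = 4πr² = 4π × (0.166)² = 0.346 m².
Stefan–Boltzmann: P = εσAT⁴ = 0.14 × 5.67×10⁻⁸ × 0.346 × (815)⁴ = 0.14 × 5.67×10⁻⁸ × 0.346 × 4.41×10^11.
P = 1210 W.

P ≈ 1210 W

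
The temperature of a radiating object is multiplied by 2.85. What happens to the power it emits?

P ∝ T⁴, so the power scales as (2.85)⁴ = 66.0.

factor ≈ 66.0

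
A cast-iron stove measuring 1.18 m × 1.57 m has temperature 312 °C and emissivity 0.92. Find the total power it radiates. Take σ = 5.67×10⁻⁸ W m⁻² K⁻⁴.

P ≈ 11300 W

A = 1.18 × 1.57 = 1.85 m².
312 °C = 585 K.
Stefan–Boltzmann: P = εσAT⁴ = 0.92 × 5.67×10⁻⁸ × 1.85 × (585)⁴ = 0.92 × 5.67×10⁻⁸ × 1.85 × 1.17×10^11.
P = 11300 W.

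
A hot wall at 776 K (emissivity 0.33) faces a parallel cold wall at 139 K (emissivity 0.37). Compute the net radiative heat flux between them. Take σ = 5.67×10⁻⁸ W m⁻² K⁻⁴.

For two large parallel gray plates, q = σ(T₁⁴ − T₂⁴) / (1/ε₁ + 1/ε₂ − 1).
1/ε₁ + 1/ε₂ − 1 = 1/0.33 + 1/0.37 − 1 = 4.733.
T₁⁴ − T₂⁴ = 3.63×10^11 − 3.73×10^8 = 3.62×10^11 K⁴.
q = 5.67×10⁻⁸ × 3.62×10^11 / 4.733 = 4340 W/m².

q ≈ 4340 W/m²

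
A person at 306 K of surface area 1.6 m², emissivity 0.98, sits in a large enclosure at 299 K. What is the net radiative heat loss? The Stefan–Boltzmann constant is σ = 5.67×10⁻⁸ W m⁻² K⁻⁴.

Q ≈ 68.9 W

Q = εσA(T⁴ − T_s⁴). T⁴ − T_s⁴ = (306)⁴ − (299)⁴ = 8.77×10^9 − 7.99×10^9 = 7.75×10^8 K⁴.
Q = 0.98 × 5.67×10⁻⁸ × 1.60 × 7.75×10^8 = 68.9 W.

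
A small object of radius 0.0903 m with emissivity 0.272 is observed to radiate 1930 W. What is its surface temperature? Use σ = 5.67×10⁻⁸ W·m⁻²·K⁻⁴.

T ≈ 1050 K

A = 4πr² = 4π × (0.0903)² = 0.102 m².
From P = εσAT⁴, T = (P / εσA)^(1/4) = (1930 / (0.272 × 5.67×10⁻⁸ × 0.102))^(1/4).
T = (1.22×10^12)^(1/4) = 1050 K.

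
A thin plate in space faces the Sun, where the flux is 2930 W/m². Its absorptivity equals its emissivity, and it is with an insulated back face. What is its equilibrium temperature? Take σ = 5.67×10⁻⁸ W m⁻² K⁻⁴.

Absorbed flux αS = emitted flux εσT⁴ (one radiating face); with α = ε, T = (S/σ)^(1/4).
T = (2930 / 5.67×10⁻⁸)^(1/4) = (5.17×10^10)^(1/4).
T = 477 K.

T ≈ 477 K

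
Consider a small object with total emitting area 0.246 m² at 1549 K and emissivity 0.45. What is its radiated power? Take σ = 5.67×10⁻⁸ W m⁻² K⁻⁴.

P ≈ 36100 W

Stefan–Boltzmann: P = εσAT⁴ = 0.45 × 5.67×10⁻⁸ × 0.246 × (1549)⁴ = 0.45 × 5.67×10⁻⁸ × 0.246 × 5.76×10^12.
P = 36100 W.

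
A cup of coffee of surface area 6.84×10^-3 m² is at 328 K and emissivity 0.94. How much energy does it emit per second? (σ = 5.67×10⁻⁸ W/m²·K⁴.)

P ≈ 4.22 W

P = εσAT⁴ = 0.94 × 5.67×10⁻⁸ × 6.84×10^-3 × (328)⁴ = 0.94 × 5.67×10⁻⁸ × 6.84×10^-3 × 1.16×10^10.
P = 4.22 W.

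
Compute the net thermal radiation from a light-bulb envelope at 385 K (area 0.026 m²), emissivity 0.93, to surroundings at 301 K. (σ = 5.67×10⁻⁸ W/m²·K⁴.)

Q = εσA(T⁴ − T_s⁴). T⁴ − T_s⁴ = (385)⁴ − (301)⁴ = 2.20×10^10 − 8.21×10^9 = 1.38×10^10 K⁴.
Q = 0.93 × 5.67×10⁻⁸ × 0.0260 × 1.38×10^10 = 18.9 W.

Q ≈ 18.9 W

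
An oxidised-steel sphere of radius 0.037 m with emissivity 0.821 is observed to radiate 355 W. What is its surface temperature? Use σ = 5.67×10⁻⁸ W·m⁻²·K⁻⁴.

T ≈ 816 K

A = 4πr² = 4π × (0.037)² = 0.0172 m².
From P = εσAT⁴, T = (P / εσA)^(1/4) = (355 / (0.821 × 5.67×10⁻⁸ × 0.0172))^(1/4).
T = (4.43×10^11)^(1/4) = 816 K.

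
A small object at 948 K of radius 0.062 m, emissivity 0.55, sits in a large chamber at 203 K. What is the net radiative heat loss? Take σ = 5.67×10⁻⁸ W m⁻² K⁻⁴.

A = 4πr² = 4π × (0.062)² = 0.0483 m².
Q = εσA(T⁴ − T_s⁴). T⁴ − T_s⁴ = (948)⁴ − (203)⁴ = 8.08×10^11 − 1.70×10^9 = 8.06×10^11 K⁴.
Q = 0.55 × 5.67×10⁻⁸ × 0.0483 × 8.06×10^11 = 1210 W.

Q ≈ 1210 W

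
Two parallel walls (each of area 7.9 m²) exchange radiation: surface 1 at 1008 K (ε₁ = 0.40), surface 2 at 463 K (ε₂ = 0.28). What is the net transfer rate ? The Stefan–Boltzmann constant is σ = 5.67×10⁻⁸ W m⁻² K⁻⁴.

For two large parallel gray plates, q = σ(T₁⁴ − T₂⁴) / (1/ε₁ + 1/ε₂ − 1).
1/ε₁ + 1/ε₂ − 1 = 1/0.40 + 1/0.28 − 1 = 5.071.
T₁⁴ − T₂⁴ = 1.03×10^12 − 4.60×10^10 = 9.86×10^11 K⁴.
q = 5.67×10⁻⁸ × 9.86×10^11 / 5.071 = 11000 W/m².
Q = q·A = 11000 × 7.9 = 87100 W.

Q ≈ 87100 W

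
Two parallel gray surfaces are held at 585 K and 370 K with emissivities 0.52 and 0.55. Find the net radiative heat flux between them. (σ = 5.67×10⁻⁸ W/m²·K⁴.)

q ≈ 2030 W/m²

For two large parallel gray plates, q = σ(T₁⁴ − T₂⁴) / (1/ε₁ + 1/ε₂ − 1).
1/ε₁ + 1/ε₂ − 1 = 1/0.52 + 1/0.55 − 1 = 2.741.
T₁⁴ − T₂⁴ = 1.17×10^11 − 1.87×10^10 = 9.84×10^10 K⁴.
q = 5.67×10⁻⁸ × 9.84×10^10 / 2.741 = 2030 W/m².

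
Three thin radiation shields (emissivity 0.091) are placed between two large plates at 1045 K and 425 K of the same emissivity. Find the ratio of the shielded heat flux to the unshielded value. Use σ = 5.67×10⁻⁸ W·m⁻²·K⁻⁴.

ratio ≈ 0.250

With N identical shields there are N+1 = 4 gaps in series, each with the same radiative resistance, so the flux falls to 1/(N+1) of its unshielded value.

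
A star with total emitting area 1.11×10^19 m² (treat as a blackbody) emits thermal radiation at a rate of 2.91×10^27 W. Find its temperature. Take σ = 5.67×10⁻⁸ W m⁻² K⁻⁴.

T ≈ 8250 K

From P = σAT⁴, T = (P / σA)^(1/4) = (2.91×10^27 / (5.67×10⁻⁸ × 1.11×10^19))^(1/4).
T = (4.62×10^15)^(1/4) = 8250 K.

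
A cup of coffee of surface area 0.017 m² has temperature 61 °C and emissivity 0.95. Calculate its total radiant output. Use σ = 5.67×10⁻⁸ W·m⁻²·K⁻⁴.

61 °C = 334 K.
Stefan–Boltzmann: P = εσAT⁴ = 0.95 × 5.67×10⁻⁸ × 0.0170 × (334)⁴ = 0.95 × 5.67×10⁻⁸ × 0.0170 × 1.24×10^10.
P = 11.4 W.

P ≈ 11.4 W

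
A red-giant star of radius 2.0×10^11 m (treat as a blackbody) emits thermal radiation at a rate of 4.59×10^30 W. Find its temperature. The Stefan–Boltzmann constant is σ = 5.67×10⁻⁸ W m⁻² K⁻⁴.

T ≈ 3560 K

A = 4πr² = 4π × (2.0×10^11)² = 5.03×10^23 m².
From P = σAT⁴, T = (P / σA)^(1/4) = (4.59×10^30 / (5.67×10⁻⁸ × 5.03×10^23))^(1/4).
T = (1.61×10^14)^(1/4) = 3560 K.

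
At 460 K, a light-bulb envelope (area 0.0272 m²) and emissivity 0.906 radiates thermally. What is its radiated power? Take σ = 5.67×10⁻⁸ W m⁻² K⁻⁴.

P ≈ 62.6 W

Stefan–Boltzmann: P = εσAT⁴ = 0.906 × 5.67×10⁻⁸ × 0.0272 × (460)⁴ = 0.906 × 5.67×10⁻⁸ × 0.0272 × 4.48×10^10.
P = 62.6 W.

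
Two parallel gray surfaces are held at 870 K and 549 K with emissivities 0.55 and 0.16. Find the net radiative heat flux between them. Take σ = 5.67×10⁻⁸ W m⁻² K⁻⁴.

For two large parallel gray plates, q = σ(T₁⁴ − T₂⁴) / (1/ε₁ + 1/ε₂ − 1).
1/ε₁ + 1/ε₂ − 1 = 1/0.55 + 1/0.16 − 1 = 7.068.
T₁⁴ − T₂⁴ = 5.73×10^11 − 9.08×10^10 = 4.82×10^11 K⁴.
q = 5.67×10⁻⁸ × 4.82×10^11 / 7.068 = 3870 W/m².

q ≈ 3870 W/m²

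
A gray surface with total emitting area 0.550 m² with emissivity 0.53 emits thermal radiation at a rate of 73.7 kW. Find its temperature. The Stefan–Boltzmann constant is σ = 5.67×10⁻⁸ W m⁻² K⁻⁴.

T ≈ 1450 K

From P = εσAT⁴, T = (P / εσA)^(1/4) = (73700 / (0.53 × 5.67×10⁻⁸ × 0.550))^(1/4).
T = (4.46×10^12)^(1/4) = 1450 K.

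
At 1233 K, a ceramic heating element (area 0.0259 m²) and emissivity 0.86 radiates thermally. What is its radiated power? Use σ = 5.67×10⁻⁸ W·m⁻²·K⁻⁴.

Stefan–Boltzmann: P = εσAT⁴ = 0.86 × 5.67×10⁻⁸ × 0.0259 × (1233)⁴ = 0.86 × 5.67×10⁻⁸ × 0.0259 × 2.31×10^12.
P = 2920 W.

P ≈ 2920 W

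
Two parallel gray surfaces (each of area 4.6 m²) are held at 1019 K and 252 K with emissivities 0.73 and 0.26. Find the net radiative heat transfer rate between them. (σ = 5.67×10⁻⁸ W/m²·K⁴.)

For two large parallel gray plates, q = σ(T₁⁴ − T₂⁴) / (1/ε₁ + 1/ε₂ − 1).
1/ε₁ + 1/ε₂ − 1 = 1/0.73 + 1/0.26 − 1 = 4.216.
T₁⁴ − T₂⁴ = 1.08×10^12 − 4.03×10^9 = 1.07×10^12 K⁴.
q = 5.67×10⁻⁸ × 1.07×10^12 / 4.216 = 14400 W/m².
Q = q·A = 14400 × 4.6 = 66500 W.

Q ≈ 66500 W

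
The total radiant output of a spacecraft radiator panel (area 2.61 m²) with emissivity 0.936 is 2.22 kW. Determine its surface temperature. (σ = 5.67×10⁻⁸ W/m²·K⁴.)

From P = εσAT⁴, T = (P / εσA)^(1/4) = (2220 / (0.936 × 5.67×10⁻⁸ × 2.61))^(1/4).
T = (1.60×10^10)^(1/4) = 356 K.

T ≈ 356 K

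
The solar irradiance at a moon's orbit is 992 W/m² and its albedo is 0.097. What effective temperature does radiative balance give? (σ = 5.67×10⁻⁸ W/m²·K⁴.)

T ≈ 251 K

Power absorbed = (1−a)S·πR²; power emitted = 4πR²σT⁴. Equating and cancelling πR²:
T = ((1−a)S / 4σ)^(1/4) = (896 / (4 × 5.67×10⁻⁸))^(1/4) = (3.95×10^9)^(1/4).
T = 251 K.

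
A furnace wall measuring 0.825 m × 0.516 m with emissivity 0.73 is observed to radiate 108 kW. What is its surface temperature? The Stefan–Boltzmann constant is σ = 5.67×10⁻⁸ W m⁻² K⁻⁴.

A = 0.825 × 0.516 = 0.426 m².
From P = εσAT⁴, T = (P / εσA)^(1/4) = (1.08×10^5 / (0.73 × 5.67×10⁻⁸ × 0.426))^(1/4).
T = (6.13×10^12)^(1/4) = 1570 K.

T ≈ 1570 K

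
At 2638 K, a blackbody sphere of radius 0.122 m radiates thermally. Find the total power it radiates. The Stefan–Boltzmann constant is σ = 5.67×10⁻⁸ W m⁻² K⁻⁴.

A = 4πr² = 4π × (0.122)² = 0.187 m².
P = σAT⁴ = 5.67×10⁻⁸ × 0.187 × (2638)⁴ = 5.67×10⁻⁸ × 0.187 × 4.84×10^13.
P = 5.14×10^5 W.

P ≈ 5.14×10^5 W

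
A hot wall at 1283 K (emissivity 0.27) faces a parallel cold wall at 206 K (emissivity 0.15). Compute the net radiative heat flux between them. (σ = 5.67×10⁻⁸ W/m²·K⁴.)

For two large parallel gray plates, q = σ(T₁⁴ − T₂⁴) / (1/ε₁ + 1/ε₂ − 1).
1/ε₁ + 1/ε₂ − 1 = 1/0.27 + 1/0.15 − 1 = 9.370.
T₁⁴ − T₂⁴ = 2.71×10^12 − 1.80×10^9 = 2.71×10^12 K⁴.
q = 5.67×10⁻⁸ × 2.71×10^12 / 9.370 = 16400 W/m².

q ≈ 16400 W/m²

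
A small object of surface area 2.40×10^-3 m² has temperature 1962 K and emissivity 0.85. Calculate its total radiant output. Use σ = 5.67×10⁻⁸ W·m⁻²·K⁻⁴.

P ≈ 1710 W

P = εσAT⁴ = 0.85 × 5.67×10⁻⁸ × 2.40×10^-3 × (1962)⁴ = 0.85 × 5.67×10⁻⁸ × 2.40×10^-3 × 1.48×10^13.
P = 1710 W.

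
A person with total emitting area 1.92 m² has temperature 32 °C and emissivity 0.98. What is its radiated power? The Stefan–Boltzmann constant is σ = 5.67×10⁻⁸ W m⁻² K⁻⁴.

P ≈ 923 W

32 °C = 305 K.
P = εσAT⁴ = 0.98 × 5.67×10⁻⁸ × 1.92 × (305)⁴ = 0.98 × 5.67×10⁻⁸ × 1.92 × 8.65×10^9.
P = 923 W.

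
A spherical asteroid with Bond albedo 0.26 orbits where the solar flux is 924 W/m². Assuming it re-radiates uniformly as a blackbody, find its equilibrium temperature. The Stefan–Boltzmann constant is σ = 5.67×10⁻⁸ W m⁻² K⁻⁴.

Power absorbed = (1−a)S·πR²; power emitted = 4πR²σT⁴. Equating and cancelling πR²:
T = ((1−a)S / 4σ)^(1/4) = (684 / (4 × 5.67×10⁻⁸))^(1/4) = (3.01×10^9)^(1/4).
T = 234 K.

T ≈ 234 K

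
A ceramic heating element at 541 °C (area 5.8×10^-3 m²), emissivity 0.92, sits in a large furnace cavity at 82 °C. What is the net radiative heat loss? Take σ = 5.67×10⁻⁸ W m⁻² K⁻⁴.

Q ≈ 128 W

Convert: 541 °C = 814 K; 82 °C = 355 K.
Q = εσA(T⁴ − T_s⁴). T⁴ − T_s⁴ = (814)⁴ − (355)⁴ = 4.39×10^11 − 1.59×10^10 = 4.23×10^11 K⁴.
Q = 0.92 × 5.67×10⁻⁸ × 5.80×10^-3 × 4.23×10^11 = 128 W.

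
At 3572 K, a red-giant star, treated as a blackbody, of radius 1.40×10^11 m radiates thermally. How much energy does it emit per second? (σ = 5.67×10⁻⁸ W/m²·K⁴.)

P ≈ 2.27×10^30 W

A = 4πr² = 4π × (1.40×10^11)² = 2.46×10^23 m².
P = σAT⁴ = 5.67×10⁻⁸ × 2.46×10^23 × (3572)⁴ = 5.67×10⁻⁸ × 2.46×10^23 × 1.63×10^14.
P = 2.27×10^30 W.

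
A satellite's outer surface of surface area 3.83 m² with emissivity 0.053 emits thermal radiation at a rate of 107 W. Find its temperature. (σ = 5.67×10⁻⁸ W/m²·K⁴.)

From P = εσAT⁴, T = (P / εσA)^(1/4) = (107 / (0.053 × 5.67×10⁻⁸ × 3.83))^(1/4).
T = (9.30×10^9)^(1/4) = 311 K.

T ≈ 311 K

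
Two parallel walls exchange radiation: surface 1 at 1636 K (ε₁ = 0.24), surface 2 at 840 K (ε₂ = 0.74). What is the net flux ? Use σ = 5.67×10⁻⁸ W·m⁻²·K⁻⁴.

For two large parallel gray plates, q = σ(T₁⁴ − T₂⁴) / (1/ε₁ + 1/ε₂ − 1).
1/ε₁ + 1/ε₂ − 1 = 1/0.24 + 1/0.74 − 1 = 4.518.
T₁⁴ − T₂⁴ = 7.16×10^12 − 4.98×10^11 = 6.67×10^12 K⁴.
q = 5.67×10⁻⁸ × 6.67×10^12 / 4.518 = 83700 W/m².

q ≈ 83700 W/m²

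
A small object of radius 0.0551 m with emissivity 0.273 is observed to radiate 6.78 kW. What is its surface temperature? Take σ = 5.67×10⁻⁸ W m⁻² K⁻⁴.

A = 4πr² = 4π × (0.0551)² = 0.0382 m².
From P = εσAT⁴, T = (P / εσA)^(1/4) = (6780 / (0.273 × 5.67×10⁻⁸ × 0.0382))^(1/4).
T = (1.15×10^13)^(1/4) = 1840 K.

T ≈ 1840 K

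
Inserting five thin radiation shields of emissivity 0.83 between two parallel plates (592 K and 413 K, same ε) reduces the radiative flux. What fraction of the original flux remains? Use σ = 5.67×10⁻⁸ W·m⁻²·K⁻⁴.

With N identical shields there are N+1 = 6 gaps in series, each with the same radiative resistance, so the flux falls to 1/(N+1) of its unshielded value.

ratio ≈ 0.167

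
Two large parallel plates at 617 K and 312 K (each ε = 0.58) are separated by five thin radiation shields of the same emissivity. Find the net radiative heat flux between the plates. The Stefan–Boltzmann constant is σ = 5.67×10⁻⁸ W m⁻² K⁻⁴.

Each of the 6 gaps contributes resistance (2/ε − 1) = 2/0.58 − 1 = 2.448; total = 14.69.
q = σ(T₁⁴ − T₂⁴) / 14.69 = 5.67×10⁻⁸ × 1.35×10^11 / 14.69 = 523 W/m².

q ≈ 523 W/m²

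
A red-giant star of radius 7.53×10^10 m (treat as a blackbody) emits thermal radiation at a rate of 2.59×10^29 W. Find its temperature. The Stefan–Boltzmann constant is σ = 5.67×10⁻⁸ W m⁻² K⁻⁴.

A = 4πr² = 4π × (7.53×10^10)² = 7.13×10^22 m².
From P = σAT⁴, T = (P / σA)^(1/4) = (2.59×10^29 / (5.67×10⁻⁸ × 7.13×10^22))^(1/4).
T = (6.41×10^13)^(1/4) = 2830 K.

T ≈ 2830 K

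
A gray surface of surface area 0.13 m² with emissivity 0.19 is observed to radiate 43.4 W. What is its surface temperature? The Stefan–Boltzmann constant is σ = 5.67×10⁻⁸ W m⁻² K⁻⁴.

From P = εσAT⁴, T = (P / εσA)^(1/4) = (43.4 / (0.19 × 5.67×10⁻⁸ × 0.130))^(1/4).
T = (3.10×10^10)^(1/4) = 420 K.

T ≈ 420 K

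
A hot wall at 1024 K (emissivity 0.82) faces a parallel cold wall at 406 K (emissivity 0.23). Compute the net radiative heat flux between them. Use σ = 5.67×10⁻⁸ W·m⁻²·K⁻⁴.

q ≈ 13300 W/m²

For two large parallel gray plates, q = σ(T₁⁴ − T₂⁴) / (1/ε₁ + 1/ε₂ − 1).
1/ε₁ + 1/ε₂ − 1 = 1/0.82 + 1/0.23 − 1 = 4.567.
T₁⁴ − T₂⁴ = 1.10×10^12 − 2.72×10^10 = 1.07×10^12 K⁴.
q = 5.67×10⁻⁸ × 1.07×10^12 / 4.567 = 13300 W/m².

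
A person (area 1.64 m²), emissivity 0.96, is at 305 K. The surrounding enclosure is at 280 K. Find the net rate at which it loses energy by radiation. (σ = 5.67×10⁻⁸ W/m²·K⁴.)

Q = εσA(T⁴ − T_s⁴). T⁴ − T_s⁴ = (305)⁴ − (280)⁴ = 8.65×10^9 − 6.15×10^9 = 2.51×10^9 K⁴.
Q = 0.96 × 5.67×10⁻⁸ × 1.64 × 2.51×10^9 = 224 W.

Q ≈ 224 W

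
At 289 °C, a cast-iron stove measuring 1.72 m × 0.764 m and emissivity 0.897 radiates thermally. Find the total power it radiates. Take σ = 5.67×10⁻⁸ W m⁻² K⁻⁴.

P ≈ 6670 W

A = 1.72 × 0.764 = 1.31 m².
289 °C = 562 K.
P = εσAT⁴ = 0.897 × 5.67×10⁻⁸ × 1.31 × (562)⁴ = 0.897 × 5.67×10⁻⁸ × 1.31 × 9.98×10^10.
P = 6670 W.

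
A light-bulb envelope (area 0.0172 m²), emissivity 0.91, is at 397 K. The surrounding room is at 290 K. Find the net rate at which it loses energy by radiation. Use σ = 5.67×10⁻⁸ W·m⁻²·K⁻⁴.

Q ≈ 15.8 W

Q = εσA(T⁴ − T_s⁴). T⁴ − T_s⁴ = (397)⁴ − (290)⁴ = 2.48×10^10 − 7.07×10^9 = 1.78×10^10 K⁴.
Q = 0.91 × 5.67×10⁻⁸ × 0.0172 × 1.78×10^10 = 15.8 W.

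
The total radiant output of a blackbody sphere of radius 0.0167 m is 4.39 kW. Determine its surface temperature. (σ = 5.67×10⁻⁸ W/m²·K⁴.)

T ≈ 2170 K

A = 4πr² = 4π × (0.0167)² = 3.50×10^-3 m².
From P = σAT⁴, T = (P / σA)^(1/4) = (4390 / (5.67×10⁻⁸ × 3.50×10^-3))^(1/4).
T = (2.21×10^13)^(1/4) = 2170 K.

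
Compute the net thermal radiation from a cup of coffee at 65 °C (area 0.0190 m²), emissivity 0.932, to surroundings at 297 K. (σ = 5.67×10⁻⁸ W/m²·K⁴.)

Convert: 65 °C = 338 K.
Q = εσA(T⁴ − T_s⁴). T⁴ − T_s⁴ = (338)⁴ − (297)⁴ = 1.31×10^10 − 7.78×10^9 = 5.27×10^9 K⁴.
Q = 0.932 × 5.67×10⁻⁸ × 0.0190 × 5.27×10^9 = 5.29 W.

Q ≈ 5.29 W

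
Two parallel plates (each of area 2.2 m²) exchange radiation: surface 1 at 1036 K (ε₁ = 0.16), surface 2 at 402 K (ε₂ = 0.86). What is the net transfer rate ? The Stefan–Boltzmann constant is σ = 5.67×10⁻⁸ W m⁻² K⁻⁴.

Q ≈ 21900 W

For two large parallel gray plates, q = σ(T₁⁴ − T₂⁴) / (1/ε₁ + 1/ε₂ − 1).
1/ε₁ + 1/ε₂ − 1 = 1/0.16 + 1/0.86 − 1 = 6.413.
T₁⁴ − T₂⁴ = 1.15×10^12 − 2.61×10^10 = 1.13×10^12 K⁴.
q = 5.67×10⁻⁸ × 1.13×10^12 / 6.413 = 9950 W/m².
Q = q·A = 9950 × 2.2 = 21900 W.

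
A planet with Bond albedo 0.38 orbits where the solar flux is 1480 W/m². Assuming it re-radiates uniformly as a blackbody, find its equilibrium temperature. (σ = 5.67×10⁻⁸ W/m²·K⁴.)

T ≈ 252 K

Power absorbed = (1−a)S·πR²; power emitted = 4πR²σT⁴. Equating and cancelling πR²:
T = ((1−a)S / 4σ)^(1/4) = (918 / (4 × 5.67×10⁻⁸))^(1/4) = (4.05×10^9)^(1/4).
T = 252 K.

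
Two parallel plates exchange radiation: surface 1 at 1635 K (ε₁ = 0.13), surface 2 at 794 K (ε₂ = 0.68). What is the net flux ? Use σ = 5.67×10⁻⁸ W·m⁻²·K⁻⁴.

q ≈ 46900 W/m²

For two large parallel gray plates, q = σ(T₁⁴ − T₂⁴) / (1/ε₁ + 1/ε₂ − 1).
1/ε₁ + 1/ε₂ − 1 = 1/0.13 + 1/0.68 − 1 = 8.163.
T₁⁴ − T₂⁴ = 7.15×10^12 − 3.97×10^11 = 6.75×10^12 K⁴.
q = 5.67×10⁻⁸ × 6.75×10^12 / 8.163 = 46900 W/m².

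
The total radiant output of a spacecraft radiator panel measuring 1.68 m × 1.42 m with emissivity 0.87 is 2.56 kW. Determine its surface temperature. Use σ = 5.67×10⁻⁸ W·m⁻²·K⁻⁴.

T ≈ 384 K

A = 1.68 × 1.42 = 2.39 m².
From P = εσAT⁴, T = (P / εσA)^(1/4) = (2560 / (0.87 × 5.67×10⁻⁸ × 2.39))^(1/4).
T = (2.18×10^10)^(1/4) = 384 K.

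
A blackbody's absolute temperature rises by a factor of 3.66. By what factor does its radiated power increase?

factor ≈ 179

P ∝ T⁴, so the power scales as (3.66)⁴ = 179.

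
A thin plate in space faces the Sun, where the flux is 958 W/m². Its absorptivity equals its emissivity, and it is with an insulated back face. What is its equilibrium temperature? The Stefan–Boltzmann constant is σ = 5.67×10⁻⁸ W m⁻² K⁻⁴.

T ≈ 361 K

Absorbed flux αS = emitted flux εσT⁴ (one radiating face); with α = ε, T = (S/σ)^(1/4).
T = (958 / 5.67×10⁻⁸)^(1/4) = (1.69×10^10)^(1/4).
T = 361 K.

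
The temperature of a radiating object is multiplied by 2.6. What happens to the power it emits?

P ∝ T⁴, so the power scales as (2.6)⁴ = 45.7.

factor ≈ 45.7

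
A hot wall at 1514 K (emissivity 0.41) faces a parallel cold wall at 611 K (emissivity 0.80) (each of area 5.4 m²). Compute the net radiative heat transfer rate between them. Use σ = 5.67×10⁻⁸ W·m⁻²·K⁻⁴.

Q ≈ 5.82×10^5 W

For two large parallel gray plates, q = σ(T₁⁴ − T₂⁴) / (1/ε₁ + 1/ε₂ − 1).
1/ε₁ + 1/ε₂ − 1 = 1/0.41 + 1/0.80 − 1 = 2.689.
T₁⁴ − T₂⁴ = 5.25×10^12 − 1.39×10^11 = 5.11×10^12 K⁴.
q = 5.67×10⁻⁸ × 5.11×10^12 / 2.689 = 1.08×10^5 W/m².
Q = q·A = 1.08×10^5 × 5.4 = 5.82×10^5 W.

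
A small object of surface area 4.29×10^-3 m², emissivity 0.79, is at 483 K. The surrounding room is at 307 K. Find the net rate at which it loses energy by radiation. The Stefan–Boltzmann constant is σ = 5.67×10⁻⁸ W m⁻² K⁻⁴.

Q ≈ 8.75 W

Q = εσA(T⁴ − T_s⁴). T⁴ − T_s⁴ = (483)⁴ − (307)⁴ = 5.44×10^10 − 8.88×10^9 = 4.55×10^10 K⁴.
Q = 0.79 × 5.67×10⁻⁸ × 4.29×10^-3 × 4.55×10^10 = 8.75 W.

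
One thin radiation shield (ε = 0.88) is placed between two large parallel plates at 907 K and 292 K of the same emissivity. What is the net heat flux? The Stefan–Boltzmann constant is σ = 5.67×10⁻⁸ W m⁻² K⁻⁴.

q ≈ 14900 W/m²

Each of the 2 gaps contributes resistance (2/ε − 1) = 2/0.88 − 1 = 1.273; total = 2.545.
q = σ(T₁⁴ − T₂⁴) / 2.545 = 5.67×10⁻⁸ × 6.69×10^11 / 2.545 = 14900 W/m².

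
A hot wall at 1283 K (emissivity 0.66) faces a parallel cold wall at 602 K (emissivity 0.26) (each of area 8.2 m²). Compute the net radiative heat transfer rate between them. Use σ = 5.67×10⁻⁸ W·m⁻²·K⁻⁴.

For two large parallel gray plates, q = σ(T₁⁴ − T₂⁴) / (1/ε₁ + 1/ε₂ − 1).
1/ε₁ + 1/ε₂ − 1 = 1/0.66 + 1/0.26 − 1 = 4.361.
T₁⁴ − T₂⁴ = 2.71×10^12 − 1.31×10^11 = 2.58×10^12 K⁴.
q = 5.67×10⁻⁸ × 2.58×10^12 / 4.361 = 33500 W/m².
Q = q·A = 33500 × 8.2 = 2.75×10^5 W.

Q ≈ 2.75×10^5 W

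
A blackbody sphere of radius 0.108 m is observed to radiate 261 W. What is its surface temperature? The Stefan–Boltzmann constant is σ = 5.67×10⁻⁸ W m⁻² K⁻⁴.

T ≈ 421 K

A = 4πr² = 4π × (0.108)² = 0.147 m².
From P = σAT⁴, T = (P / σA)^(1/4) = (261 / (5.67×10⁻⁸ × 0.147))^(1/4).
T = (3.14×10^10)^(1/4) = 421 K.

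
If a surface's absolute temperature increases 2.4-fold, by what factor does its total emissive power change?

P ∝ T⁴, so the power scales as (2.4)⁴ = 33.2.

factor ≈ 33.2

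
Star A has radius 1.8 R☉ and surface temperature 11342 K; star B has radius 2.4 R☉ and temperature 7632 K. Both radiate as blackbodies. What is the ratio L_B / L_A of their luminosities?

L = 4πR²σT⁴ ∝ R²T⁴, so L_B/L_A = (2.4/1.8)² × (7632/11342)⁴ = 1.78 × 0.205 = 0.364.

L_B/L_A ≈ 0.364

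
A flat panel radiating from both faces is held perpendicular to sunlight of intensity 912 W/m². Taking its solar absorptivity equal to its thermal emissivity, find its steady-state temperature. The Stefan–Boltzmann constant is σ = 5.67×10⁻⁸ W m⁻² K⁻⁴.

Absorbed flux αS = emitted flux 2εσT⁴ per unit area; with α = ε this gives T = (S/2σ)^(1/4).
T = (912 / (2 × 5.67×10⁻⁸))^(1/4) = (8.04×10^9)^(1/4).
T = 299 K.

T ≈ 299 K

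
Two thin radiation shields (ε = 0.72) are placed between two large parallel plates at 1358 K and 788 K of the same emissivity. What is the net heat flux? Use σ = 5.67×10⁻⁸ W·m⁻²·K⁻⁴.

Each of the 3 gaps contributes resistance (2/ε − 1) = 2/0.72 − 1 = 1.778; total = 5.333.
q = σ(T₁⁴ − T₂⁴) / 5.333 = 5.67×10⁻⁸ × 3.02×10^12 / 5.333 = 32100 W/m².

q ≈ 32100 W/m²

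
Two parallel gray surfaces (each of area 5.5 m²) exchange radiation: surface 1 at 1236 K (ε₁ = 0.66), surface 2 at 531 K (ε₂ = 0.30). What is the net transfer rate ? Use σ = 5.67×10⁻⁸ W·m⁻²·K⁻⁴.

For two large parallel gray plates, q = σ(T₁⁴ − T₂⁴) / (1/ε₁ + 1/ε₂ − 1).
1/ε₁ + 1/ε₂ − 1 = 1/0.66 + 1/0.30 − 1 = 3.848.
T₁⁴ − T₂⁴ = 2.33×10^12 − 7.95×10^10 = 2.25×10^12 K⁴.
q = 5.67×10⁻⁸ × 2.25×10^12 / 3.848 = 33200 W/m².
Q = q·A = 33200 × 5.5 = 1.83×10^5 W.

Q ≈ 1.83×10^5 W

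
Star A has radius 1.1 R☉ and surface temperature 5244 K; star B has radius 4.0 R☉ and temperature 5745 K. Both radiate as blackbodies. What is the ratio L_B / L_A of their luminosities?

L = 4πR²σT⁴ ∝ R²T⁴, so L_B/L_A = (4.0/1.1)² × (5745/5244)⁴ = 13.2 × 1.44 = 19.0.

L_B/L_A ≈ 19.0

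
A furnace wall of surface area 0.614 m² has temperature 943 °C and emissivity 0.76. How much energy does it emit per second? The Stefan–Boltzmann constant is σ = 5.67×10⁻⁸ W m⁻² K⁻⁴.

P ≈ 57800 W

943 °C = 1216 K.
P = εσAT⁴ = 0.76 × 5.67×10⁻⁸ × 0.614 × (1216)⁴ = 0.76 × 5.67×10⁻⁸ × 0.614 × 2.19×10^12.
P = 57800 W.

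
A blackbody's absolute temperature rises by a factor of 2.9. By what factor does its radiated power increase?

P ∝ T⁴, so the power scales as (2.9)⁴ = 70.7.

factor ≈ 70.7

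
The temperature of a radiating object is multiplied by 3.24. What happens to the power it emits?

P ∝ T⁴, so the power scales as (3.24)⁴ = 110.

factor ≈ 110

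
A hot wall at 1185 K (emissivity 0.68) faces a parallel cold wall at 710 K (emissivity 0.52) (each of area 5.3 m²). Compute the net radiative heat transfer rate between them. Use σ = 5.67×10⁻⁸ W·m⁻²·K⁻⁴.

Q ≈ 2.16×10^5 W

For two large parallel gray plates, q = σ(T₁⁴ − T₂⁴) / (1/ε₁ + 1/ε₂ − 1).
1/ε₁ + 1/ε₂ − 1 = 1/0.68 + 1/0.52 − 1 = 2.394.
T₁⁴ − T₂⁴ = 1.97×10^12 − 2.54×10^11 = 1.72×10^12 K⁴.
q = 5.67×10⁻⁸ × 1.72×10^12 / 2.394 = 40700 W/m².
Q = q·A = 40700 × 5.3 = 2.16×10^5 W.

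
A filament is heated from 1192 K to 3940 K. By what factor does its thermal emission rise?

ratio ≈ 119

P ∝ T⁴, so the ratio is (3940/1192)⁴ = (3.305)⁴ = 119.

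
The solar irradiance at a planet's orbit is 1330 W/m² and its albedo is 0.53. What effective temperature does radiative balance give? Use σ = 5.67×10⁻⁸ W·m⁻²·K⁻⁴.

T ≈ 229 K

Power absorbed = (1−a)S·πR²; power emitted = 4πR²σT⁴. Equating and cancelling πR²:
T = ((1−a)S / 4σ)^(1/4) = (625 / (4 × 5.67×10⁻⁸))^(1/4) = (2.76×10^9)^(1/4).
T = 229 K.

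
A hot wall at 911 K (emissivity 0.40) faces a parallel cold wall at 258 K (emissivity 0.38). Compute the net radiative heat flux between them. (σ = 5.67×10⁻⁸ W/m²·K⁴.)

q ≈ 9390 W/m²

For two large parallel gray plates, q = σ(T₁⁴ − T₂⁴) / (1/ε₁ + 1/ε₂ − 1).
1/ε₁ + 1/ε₂ − 1 = 1/0.40 + 1/0.38 − 1 = 4.132.
T₁⁴ − T₂⁴ = 6.89×10^11 − 4.43×10^9 = 6.84×10^11 K⁴.
q = 5.67×10⁻⁸ × 6.84×10^11 / 4.132 = 9390 W/m².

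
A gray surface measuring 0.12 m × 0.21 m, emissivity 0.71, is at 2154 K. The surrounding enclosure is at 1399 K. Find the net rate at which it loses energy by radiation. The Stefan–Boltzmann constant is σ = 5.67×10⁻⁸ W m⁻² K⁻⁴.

A = 0.12 × 0.21 = 0.0252 m².
Q = εσA(T⁴ − T_s⁴). T⁴ − T_s⁴ = (2154)⁴ − (1399)⁴ = 2.15×10^13 − 3.83×10^12 = 1.77×10^13 K⁴.
Q = 0.71 × 5.67×10⁻⁸ × 0.0252 × 1.77×10^13 = 18000 W.

Q ≈ 18000 W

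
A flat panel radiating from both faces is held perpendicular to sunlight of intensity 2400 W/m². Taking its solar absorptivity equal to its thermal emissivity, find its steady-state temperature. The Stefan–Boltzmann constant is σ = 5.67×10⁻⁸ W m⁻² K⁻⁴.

T ≈ 381 K

Absorbed flux αS = emitted flux 2εσT⁴ per unit area; with α = ε this gives T = (S/2σ)^(1/4).
T = (2400 / (2 × 5.67×10⁻⁸))^(1/4) = (2.12×10^10)^(1/4).
T = 381 K.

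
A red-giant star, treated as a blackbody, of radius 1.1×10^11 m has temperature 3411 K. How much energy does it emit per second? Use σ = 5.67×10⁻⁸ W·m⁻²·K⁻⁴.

A = 4πr² = 4π × (1.1×10^11)² = 1.52×10^23 m².
P = σAT⁴ = 5.67×10⁻⁸ × 1.52×10^23 × (3411)⁴ = 5.67×10⁻⁸ × 1.52×10^23 × 1.35×10^14.
P = 1.17×10^30 W.

P ≈ 1.17×10^30 W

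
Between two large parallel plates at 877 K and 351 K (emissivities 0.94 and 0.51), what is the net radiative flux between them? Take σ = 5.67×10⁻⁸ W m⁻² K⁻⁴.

For two large parallel gray plates, q = σ(T₁⁴ − T₂⁴) / (1/ε₁ + 1/ε₂ − 1).
1/ε₁ + 1/ε₂ − 1 = 1/0.94 + 1/0.51 − 1 = 2.025.
T₁⁴ − T₂⁴ = 5.92×10^11 − 1.52×10^10 = 5.76×10^11 K⁴.
q = 5.67×10⁻⁸ × 5.76×10^11 / 2.025 = 16100 W/m².

q ≈ 16100 W/m²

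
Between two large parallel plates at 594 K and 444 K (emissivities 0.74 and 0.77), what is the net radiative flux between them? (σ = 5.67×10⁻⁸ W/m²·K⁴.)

For two large parallel gray plates, q = σ(T₁⁴ − T₂⁴) / (1/ε₁ + 1/ε₂ − 1).
1/ε₁ + 1/ε₂ − 1 = 1/0.74 + 1/0.77 − 1 = 1.650.
T₁⁴ − T₂⁴ = 1.24×10^11 − 3.89×10^10 = 8.56×10^10 K⁴.
q = 5.67×10⁻⁸ × 8.56×10^10 / 1.650 = 2940 W/m².

q ≈ 2940 W/m²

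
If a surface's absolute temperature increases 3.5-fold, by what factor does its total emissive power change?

factor ≈ 150

P ∝ T⁴, so the power scales as (3.5)⁴ = 150.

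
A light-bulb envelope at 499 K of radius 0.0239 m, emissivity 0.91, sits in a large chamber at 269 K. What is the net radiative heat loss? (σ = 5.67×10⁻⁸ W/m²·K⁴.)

Q ≈ 21.0 W

A = 4πr² = 4π × (0.0239)² = 7.18×10^-3 m².
Q = εσA(T⁴ − T_s⁴). T⁴ − T_s⁴ = (499)⁴ − (269)⁴ = 6.20×10^10 − 5.24×10^9 = 5.68×10^10 K⁴.
Q = 0.91 × 5.67×10⁻⁸ × 7.18×10^-3 × 5.68×10^10 = 21.0 W.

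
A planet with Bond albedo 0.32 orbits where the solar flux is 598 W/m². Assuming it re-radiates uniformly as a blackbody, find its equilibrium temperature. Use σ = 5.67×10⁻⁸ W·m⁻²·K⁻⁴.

Power absorbed = (1−a)S·πR²; power emitted = 4πR²σT⁴. Equating and cancelling πR²:
T = ((1−a)S / 4σ)^(1/4) = (407 / (4 × 5.67×10⁻⁸))^(1/4) = (1.79×10^9)^(1/4).
T = 206 K.

T ≈ 206 K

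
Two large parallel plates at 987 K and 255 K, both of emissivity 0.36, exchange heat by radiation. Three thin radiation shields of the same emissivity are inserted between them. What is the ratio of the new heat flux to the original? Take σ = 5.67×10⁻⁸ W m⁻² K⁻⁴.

ratio ≈ 0.250

With N identical shields there are N+1 = 4 gaps in series, each with the same radiative resistance, so the flux falls to 1/(N+1) of its unshielded value.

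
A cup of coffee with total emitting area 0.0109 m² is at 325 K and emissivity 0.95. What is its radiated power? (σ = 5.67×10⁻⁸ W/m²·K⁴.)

Stefan–Boltzmann: P = εσAT⁴ = 0.95 × 5.67×10⁻⁸ × 0.0109 × (325)⁴ = 0.95 × 5.67×10⁻⁸ × 0.0109 × 1.12×10^10.
P = 6.55 W.

P ≈ 6.55 W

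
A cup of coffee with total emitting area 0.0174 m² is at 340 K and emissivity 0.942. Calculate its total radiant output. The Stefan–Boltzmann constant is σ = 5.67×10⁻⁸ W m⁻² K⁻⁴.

Stefan–Boltzmann: P = εσAT⁴ = 0.942 × 5.67×10⁻⁸ × 0.0174 × (340)⁴ = 0.942 × 5.67×10⁻⁸ × 0.0174 × 1.34×10^10.
P = 12.4 W.

P ≈ 12.4 W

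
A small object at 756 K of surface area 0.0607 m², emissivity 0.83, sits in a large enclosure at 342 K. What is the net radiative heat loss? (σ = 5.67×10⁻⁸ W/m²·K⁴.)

Q ≈ 894 W

Q = εσA(T⁴ − T_s⁴). T⁴ − T_s⁴ = (756)⁴ − (342)⁴ = 3.27×10^11 − 1.37×10^10 = 3.13×10^11 K⁴.
Q = 0.83 × 5.67×10⁻⁸ × 0.0607 × 3.13×10^11 = 894 W.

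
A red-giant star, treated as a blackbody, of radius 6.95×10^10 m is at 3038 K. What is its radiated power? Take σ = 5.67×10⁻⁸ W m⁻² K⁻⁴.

A = 4πr² = 4π × (6.95×10^10)² = 6.07×10^22 m².
P = σAT⁴ = 5.67×10⁻⁸ × 6.07×10^22 × (3038)⁴ = 5.67×10⁻⁸ × 6.07×10^22 × 8.52×10^13.
P = 2.93×10^29 W.

P ≈ 2.93×10^29 W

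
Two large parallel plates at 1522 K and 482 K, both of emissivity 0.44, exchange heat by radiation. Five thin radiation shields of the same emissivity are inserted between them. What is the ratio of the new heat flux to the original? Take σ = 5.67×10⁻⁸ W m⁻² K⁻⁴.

ratio ≈ 0.167

With N identical shields there are N+1 = 6 gaps in series, each with the same radiative resistance, so the flux falls to 1/(N+1) of its unshielded value.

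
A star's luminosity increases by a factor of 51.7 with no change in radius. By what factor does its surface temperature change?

P ∝ T⁴ ⇒ T ∝ P^(1/4), so T scales by (51.7)^(1/4) = 2.68.

factor ≈ 2.68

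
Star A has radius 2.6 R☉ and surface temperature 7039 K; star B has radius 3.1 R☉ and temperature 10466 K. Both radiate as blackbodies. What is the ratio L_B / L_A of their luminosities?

L = 4πR²σT⁴ ∝ R²T⁴, so L_B/L_A = (3.1/2.6)² × (10466/7039)⁴ = 1.42 × 4.89 = 6.95.

L_B/L_A ≈ 6.95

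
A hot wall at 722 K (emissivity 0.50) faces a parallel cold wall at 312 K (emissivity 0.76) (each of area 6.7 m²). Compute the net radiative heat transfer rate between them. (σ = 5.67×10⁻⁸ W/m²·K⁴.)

For two large parallel gray plates, q = σ(T₁⁴ − T₂⁴) / (1/ε₁ + 1/ε₂ − 1).
1/ε₁ + 1/ε₂ − 1 = 1/0.50 + 1/0.76 − 1 = 2.316.
T₁⁴ − T₂⁴ = 2.72×10^11 − 9.48×10^9 = 2.62×10^11 K⁴.
q = 5.67×10⁻⁸ × 2.62×10^11 / 2.316 = 6420 W/m².
Q = q·A = 6420 × 6.7 = 43000 W.

Q ≈ 43000 W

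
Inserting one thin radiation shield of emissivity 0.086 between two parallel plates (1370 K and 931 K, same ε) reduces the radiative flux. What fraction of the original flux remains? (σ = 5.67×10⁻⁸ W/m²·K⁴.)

ratio ≈ 0.500

With N identical shields there are N+1 = 2 gaps in series, each with the same radiative resistance, so the flux falls to 1/(N+1) of its unshielded value.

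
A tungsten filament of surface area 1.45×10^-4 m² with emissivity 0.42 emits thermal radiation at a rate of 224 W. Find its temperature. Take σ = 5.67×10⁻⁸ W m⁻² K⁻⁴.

From P = εσAT⁴, T = (P / εσA)^(1/4) = (224 / (0.42 × 5.67×10⁻⁸ × 1.45×10^-4))^(1/4).
T = (6.49×10^13)^(1/4) = 2840 K.

T ≈ 2840 K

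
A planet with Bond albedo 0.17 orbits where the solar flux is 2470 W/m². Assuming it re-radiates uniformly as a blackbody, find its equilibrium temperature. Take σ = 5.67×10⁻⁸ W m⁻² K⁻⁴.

T ≈ 308 K

Power absorbed = (1−a)S·πR²; power emitted = 4πR²σT⁴. Equating and cancelling πR²:
T = ((1−a)S / 4σ)^(1/4) = (2050 / (4 × 5.67×10⁻⁸))^(1/4) = (9.04×10^9)^(1/4).
T = 308 K.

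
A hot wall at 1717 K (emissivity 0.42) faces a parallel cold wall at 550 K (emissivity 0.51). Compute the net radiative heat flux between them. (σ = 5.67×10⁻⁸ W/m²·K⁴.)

q ≈ 1.46×10^5 W/m²

For two large parallel gray plates, q = σ(T₁⁴ − T₂⁴) / (1/ε₁ + 1/ε₂ − 1).
1/ε₁ + 1/ε₂ − 1 = 1/0.42 + 1/0.51 − 1 = 3.342.
T₁⁴ − T₂⁴ = 8.69×10^12 − 9.15×10^10 = 8.60×10^12 K⁴.
q = 5.67×10⁻⁸ × 8.60×10^12 / 3.342 = 1.46×10^5 W/m².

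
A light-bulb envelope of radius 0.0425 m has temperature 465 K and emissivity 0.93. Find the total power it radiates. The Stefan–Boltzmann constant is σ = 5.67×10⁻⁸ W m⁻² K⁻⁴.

A = 4πr² = 4π × (0.0425)² = 0.0227 m².
P = εσAT⁴ = 0.93 × 5.67×10⁻⁸ × 0.0227 × (465)⁴ = 0.93 × 5.67×10⁻⁸ × 0.0227 × 4.68×10^10.
P = 56.0 W.

P ≈ 56.0 W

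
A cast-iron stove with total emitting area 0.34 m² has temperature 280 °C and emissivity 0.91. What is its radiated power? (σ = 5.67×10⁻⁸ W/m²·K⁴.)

P ≈ 1640 W

280 °C = 553 K.
Stefan–Boltzmann: P = εσAT⁴ = 0.91 × 5.67×10⁻⁸ × 0.340 × (553)⁴ = 0.91 × 5.67×10⁻⁸ × 0.340 × 9.35×10^10.
P = 1640 W.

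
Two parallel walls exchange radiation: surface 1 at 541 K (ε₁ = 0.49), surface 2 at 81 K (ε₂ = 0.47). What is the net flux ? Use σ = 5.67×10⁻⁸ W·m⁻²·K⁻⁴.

q ≈ 1530 W/m²

For two large parallel gray plates, q = σ(T₁⁴ − T₂⁴) / (1/ε₁ + 1/ε₂ − 1).
1/ε₁ + 1/ε₂ − 1 = 1/0.49 + 1/0.47 − 1 = 3.168.
T₁⁴ − T₂⁴ = 8.57×10^10 − 4.30×10^7 = 8.56×10^10 K⁴.
q = 5.67×10⁻⁸ × 8.56×10^10 / 3.168 = 1530 W/m².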